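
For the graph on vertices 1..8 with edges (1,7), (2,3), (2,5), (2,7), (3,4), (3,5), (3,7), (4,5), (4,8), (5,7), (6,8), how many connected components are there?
1 (components: {1, 2, 3, 4, 5, 6, 7, 8})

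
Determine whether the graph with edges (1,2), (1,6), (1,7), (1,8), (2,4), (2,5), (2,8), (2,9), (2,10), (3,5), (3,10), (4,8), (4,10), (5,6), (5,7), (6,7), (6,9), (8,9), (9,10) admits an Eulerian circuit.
No (2 vertices have odd degree: {4, 7}; Eulerian circuit requires 0)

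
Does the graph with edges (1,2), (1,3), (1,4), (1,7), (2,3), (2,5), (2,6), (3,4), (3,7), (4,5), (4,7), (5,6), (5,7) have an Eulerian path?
Yes — and in fact it has an Eulerian circuit (the graph is connected and all 7 vertices have even degree)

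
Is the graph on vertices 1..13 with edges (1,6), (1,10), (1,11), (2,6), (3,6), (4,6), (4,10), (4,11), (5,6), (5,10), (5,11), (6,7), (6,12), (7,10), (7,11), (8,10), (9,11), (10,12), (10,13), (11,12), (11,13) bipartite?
Yes. Partition: {1, 2, 3, 4, 5, 7, 8, 9, 12, 13}, {6, 10, 11}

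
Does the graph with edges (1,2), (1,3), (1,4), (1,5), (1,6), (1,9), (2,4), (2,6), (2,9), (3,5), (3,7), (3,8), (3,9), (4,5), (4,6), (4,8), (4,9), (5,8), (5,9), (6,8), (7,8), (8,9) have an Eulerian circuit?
No (2 vertices have odd degree: {3, 5}; Eulerian circuit requires 0)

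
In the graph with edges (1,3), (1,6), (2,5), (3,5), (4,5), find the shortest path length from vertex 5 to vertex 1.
2 (path: 5 -> 3 -> 1, 2 edges)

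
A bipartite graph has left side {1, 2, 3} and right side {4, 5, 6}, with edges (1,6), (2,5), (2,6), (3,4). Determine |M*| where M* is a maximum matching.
3 (matching: (1,6), (2,5), (3,4); upper bound min(|L|,|R|) = min(3,3) = 3)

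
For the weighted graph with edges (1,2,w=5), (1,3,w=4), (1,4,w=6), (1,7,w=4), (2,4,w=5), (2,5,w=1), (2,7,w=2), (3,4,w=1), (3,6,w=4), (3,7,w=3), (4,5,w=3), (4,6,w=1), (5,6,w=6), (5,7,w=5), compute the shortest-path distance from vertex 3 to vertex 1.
4 (path: 3 -> 1; weights 4 = 4)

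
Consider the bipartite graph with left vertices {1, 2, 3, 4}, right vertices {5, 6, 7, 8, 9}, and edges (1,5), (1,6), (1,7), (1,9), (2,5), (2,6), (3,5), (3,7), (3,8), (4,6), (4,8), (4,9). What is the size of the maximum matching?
4 (matching: (1,9), (2,6), (3,7), (4,8); upper bound min(|L|,|R|) = min(4,5) = 4)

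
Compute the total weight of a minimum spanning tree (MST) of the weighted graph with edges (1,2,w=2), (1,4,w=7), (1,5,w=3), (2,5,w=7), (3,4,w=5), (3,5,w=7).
17 (MST edges: (1,2,w=2), (1,4,w=7), (1,5,w=3), (3,4,w=5); sum of weights 2 + 7 + 3 + 5 = 17)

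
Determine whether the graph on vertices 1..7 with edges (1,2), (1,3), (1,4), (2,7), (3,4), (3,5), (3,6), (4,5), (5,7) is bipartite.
No (odd cycle of length 3: 4 -> 1 -> 3 -> 4)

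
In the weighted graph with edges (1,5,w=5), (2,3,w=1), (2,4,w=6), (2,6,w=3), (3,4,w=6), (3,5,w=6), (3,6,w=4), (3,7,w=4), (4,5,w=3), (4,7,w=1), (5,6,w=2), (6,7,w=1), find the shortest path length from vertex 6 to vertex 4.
2 (path: 6 -> 7 -> 4; weights 1 + 1 = 2)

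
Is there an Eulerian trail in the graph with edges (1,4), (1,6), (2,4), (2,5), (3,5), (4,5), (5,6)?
Yes (the graph is connected and exactly 2 vertices have odd degree: {3, 4}; any Eulerian path must start and end at those)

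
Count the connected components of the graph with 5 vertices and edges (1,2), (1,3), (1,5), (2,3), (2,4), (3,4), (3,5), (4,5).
1 (components: {1, 2, 3, 4, 5})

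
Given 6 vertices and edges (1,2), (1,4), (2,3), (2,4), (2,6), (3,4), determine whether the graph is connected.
No, it has 2 components: {1, 2, 3, 4, 6}, {5}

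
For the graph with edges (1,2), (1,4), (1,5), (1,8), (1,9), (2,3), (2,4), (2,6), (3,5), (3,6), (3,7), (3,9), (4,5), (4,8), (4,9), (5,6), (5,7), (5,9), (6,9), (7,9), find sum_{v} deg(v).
40 (handshake: sum of degrees = 2|E| = 2 x 20 = 40)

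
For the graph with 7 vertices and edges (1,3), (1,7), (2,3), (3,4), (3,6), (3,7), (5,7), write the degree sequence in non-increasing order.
[5, 3, 2, 1, 1, 1, 1] (degrees: deg(1)=2, deg(2)=1, deg(3)=5, deg(4)=1, deg(5)=1, deg(6)=1, deg(7)=3)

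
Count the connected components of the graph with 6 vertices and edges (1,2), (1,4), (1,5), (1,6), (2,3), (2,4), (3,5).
1 (components: {1, 2, 3, 4, 5, 6})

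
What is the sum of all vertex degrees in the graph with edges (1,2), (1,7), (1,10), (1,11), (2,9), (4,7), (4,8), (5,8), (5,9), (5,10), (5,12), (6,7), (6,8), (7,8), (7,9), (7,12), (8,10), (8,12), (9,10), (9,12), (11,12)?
42 (handshake: sum of degrees = 2|E| = 2 x 21 = 42)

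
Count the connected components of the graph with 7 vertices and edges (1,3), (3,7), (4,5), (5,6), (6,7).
2 (components: {1, 3, 4, 5, 6, 7}, {2})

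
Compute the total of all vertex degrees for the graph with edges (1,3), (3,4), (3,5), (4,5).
8 (handshake: sum of degrees = 2|E| = 2 x 4 = 8)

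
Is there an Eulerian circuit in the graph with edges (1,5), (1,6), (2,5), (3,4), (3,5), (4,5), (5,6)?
No (2 vertices have odd degree: {2, 5}; Eulerian circuit requires 0)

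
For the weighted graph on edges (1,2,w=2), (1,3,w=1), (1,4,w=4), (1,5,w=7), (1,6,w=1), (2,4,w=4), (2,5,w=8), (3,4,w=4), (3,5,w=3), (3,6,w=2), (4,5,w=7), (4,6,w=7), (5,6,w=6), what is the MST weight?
11 (MST edges: (1,2,w=2), (1,3,w=1), (1,4,w=4), (1,6,w=1), (3,5,w=3); sum of weights 2 + 1 + 4 + 1 + 3 = 11)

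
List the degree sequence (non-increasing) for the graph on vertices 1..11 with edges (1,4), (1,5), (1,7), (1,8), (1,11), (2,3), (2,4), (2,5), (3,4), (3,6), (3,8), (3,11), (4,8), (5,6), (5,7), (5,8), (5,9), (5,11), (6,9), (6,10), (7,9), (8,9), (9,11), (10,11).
[7, 5, 5, 5, 5, 5, 4, 4, 3, 3, 2] (degrees: deg(1)=5, deg(2)=3, deg(3)=5, deg(4)=4, deg(5)=7, deg(6)=4, deg(7)=3, deg(8)=5, deg(9)=5, deg(10)=2, deg(11)=5)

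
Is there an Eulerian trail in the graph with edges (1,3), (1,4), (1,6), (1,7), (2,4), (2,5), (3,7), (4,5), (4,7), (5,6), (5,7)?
Yes — and in fact it has an Eulerian circuit (the graph is connected and all 7 vertices have even degree)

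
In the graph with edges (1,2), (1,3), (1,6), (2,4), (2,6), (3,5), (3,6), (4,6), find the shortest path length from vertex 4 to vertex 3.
2 (path: 4 -> 6 -> 3, 2 edges)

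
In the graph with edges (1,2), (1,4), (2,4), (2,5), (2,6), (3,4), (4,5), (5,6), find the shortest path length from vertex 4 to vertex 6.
2 (path: 4 -> 2 -> 6, 2 edges)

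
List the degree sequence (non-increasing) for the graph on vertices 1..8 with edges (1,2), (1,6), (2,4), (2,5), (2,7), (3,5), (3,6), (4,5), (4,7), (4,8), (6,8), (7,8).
[4, 4, 3, 3, 3, 3, 2, 2] (degrees: deg(1)=2, deg(2)=4, deg(3)=2, deg(4)=4, deg(5)=3, deg(6)=3, deg(7)=3, deg(8)=3)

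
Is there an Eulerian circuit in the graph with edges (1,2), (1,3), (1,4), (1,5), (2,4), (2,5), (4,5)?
No (4 vertices have odd degree: {2, 3, 4, 5}; Eulerian circuit requires 0)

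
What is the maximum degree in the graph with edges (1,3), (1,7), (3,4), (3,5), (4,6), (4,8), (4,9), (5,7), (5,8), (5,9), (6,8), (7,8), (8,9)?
5 (attained at vertex 8)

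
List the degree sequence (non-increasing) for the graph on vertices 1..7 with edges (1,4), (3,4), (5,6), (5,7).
[2, 2, 1, 1, 1, 1, 0] (degrees: deg(1)=1, deg(2)=0, deg(3)=1, deg(4)=2, deg(5)=2, deg(6)=1, deg(7)=1)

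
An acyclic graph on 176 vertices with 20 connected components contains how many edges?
156 (Each of the 20 component trees on V_i vertices has V_i - 1 edges; summing gives V - C = 176 - 20 = 156)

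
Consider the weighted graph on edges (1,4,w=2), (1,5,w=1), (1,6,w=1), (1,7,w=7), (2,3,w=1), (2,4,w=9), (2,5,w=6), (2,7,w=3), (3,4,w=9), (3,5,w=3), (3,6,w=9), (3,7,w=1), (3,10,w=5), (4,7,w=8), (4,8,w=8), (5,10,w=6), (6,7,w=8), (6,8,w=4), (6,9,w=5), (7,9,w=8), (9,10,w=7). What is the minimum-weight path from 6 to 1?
1 (path: 6 -> 1; weights 1 = 1)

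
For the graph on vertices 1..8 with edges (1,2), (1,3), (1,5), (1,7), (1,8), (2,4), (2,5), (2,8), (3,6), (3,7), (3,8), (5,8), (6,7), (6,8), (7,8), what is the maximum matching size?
4 (matching: (1,3), (2,4), (5,8), (6,7); upper bound floor(n/2) = floor(8/2) = 4)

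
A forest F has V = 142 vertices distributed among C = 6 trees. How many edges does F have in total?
136 (Each of the 6 component trees on V_i vertices has V_i - 1 edges; summing gives V - C = 142 - 6 = 136)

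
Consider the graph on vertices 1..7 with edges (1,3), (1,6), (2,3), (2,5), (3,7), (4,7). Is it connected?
Yes (BFS from 1 visits [1, 3, 6, 2, 7, 5, 4] — all 7 vertices reached)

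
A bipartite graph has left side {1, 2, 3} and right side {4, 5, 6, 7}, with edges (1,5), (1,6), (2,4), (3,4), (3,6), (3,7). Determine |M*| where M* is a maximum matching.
3 (matching: (1,6), (2,4), (3,7); upper bound min(|L|,|R|) = min(3,4) = 3)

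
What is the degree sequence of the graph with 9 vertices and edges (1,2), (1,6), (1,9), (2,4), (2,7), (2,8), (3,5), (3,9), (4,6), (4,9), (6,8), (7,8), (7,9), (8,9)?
[5, 4, 4, 3, 3, 3, 3, 2, 1] (degrees: deg(1)=3, deg(2)=4, deg(3)=2, deg(4)=3, deg(5)=1, deg(6)=3, deg(7)=3, deg(8)=4, deg(9)=5)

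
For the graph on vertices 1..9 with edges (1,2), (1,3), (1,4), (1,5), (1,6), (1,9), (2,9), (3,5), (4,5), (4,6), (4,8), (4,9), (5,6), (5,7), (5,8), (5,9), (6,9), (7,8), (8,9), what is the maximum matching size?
4 (matching: (1,9), (3,5), (4,6), (7,8); upper bound floor(n/2) = floor(9/2) = 4)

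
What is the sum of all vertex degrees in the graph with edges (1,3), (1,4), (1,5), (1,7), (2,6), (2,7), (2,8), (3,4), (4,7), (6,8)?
20 (handshake: sum of degrees = 2|E| = 2 x 10 = 20)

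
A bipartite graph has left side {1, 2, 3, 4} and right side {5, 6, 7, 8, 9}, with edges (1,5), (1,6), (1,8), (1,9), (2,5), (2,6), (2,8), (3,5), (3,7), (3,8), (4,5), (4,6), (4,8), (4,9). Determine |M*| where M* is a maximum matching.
4 (matching: (1,9), (2,8), (3,7), (4,6); upper bound min(|L|,|R|) = min(4,5) = 4)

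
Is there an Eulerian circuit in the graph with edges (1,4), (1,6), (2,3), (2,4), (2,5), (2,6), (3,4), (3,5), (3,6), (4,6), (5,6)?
No (2 vertices have odd degree: {5, 6}; Eulerian circuit requires 0)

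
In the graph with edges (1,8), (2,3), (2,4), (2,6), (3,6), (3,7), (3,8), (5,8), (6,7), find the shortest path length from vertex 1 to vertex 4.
4 (path: 1 -> 8 -> 3 -> 2 -> 4, 4 edges)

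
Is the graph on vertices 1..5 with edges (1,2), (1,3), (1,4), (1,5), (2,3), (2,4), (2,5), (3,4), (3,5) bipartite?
No (odd cycle of length 3: 2 -> 1 -> 5 -> 2)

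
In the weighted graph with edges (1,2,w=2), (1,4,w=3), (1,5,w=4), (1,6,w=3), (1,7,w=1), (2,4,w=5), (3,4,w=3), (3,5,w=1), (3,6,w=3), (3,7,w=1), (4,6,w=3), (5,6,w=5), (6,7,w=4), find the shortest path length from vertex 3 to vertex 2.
4 (path: 3 -> 7 -> 1 -> 2; weights 1 + 1 + 2 = 4)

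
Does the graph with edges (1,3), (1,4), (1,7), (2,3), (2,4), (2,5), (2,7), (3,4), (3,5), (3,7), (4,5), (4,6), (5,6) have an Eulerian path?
No (4 vertices have odd degree: {1, 3, 4, 7}; Eulerian path requires 0 or 2)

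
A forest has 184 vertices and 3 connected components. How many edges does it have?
181 (Each of the 3 component trees on V_i vertices has V_i - 1 edges; summing gives V - C = 184 - 3 = 181)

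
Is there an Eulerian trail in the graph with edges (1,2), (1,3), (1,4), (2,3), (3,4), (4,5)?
No (4 vertices have odd degree: {1, 3, 4, 5}; Eulerian path requires 0 or 2)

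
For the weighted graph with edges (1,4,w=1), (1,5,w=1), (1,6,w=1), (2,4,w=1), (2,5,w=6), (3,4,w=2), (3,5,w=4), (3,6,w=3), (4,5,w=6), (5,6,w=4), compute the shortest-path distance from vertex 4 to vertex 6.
2 (path: 4 -> 1 -> 6; weights 1 + 1 = 2)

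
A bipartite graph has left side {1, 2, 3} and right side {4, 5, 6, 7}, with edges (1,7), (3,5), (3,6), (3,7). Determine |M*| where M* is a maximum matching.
2 (matching: (1,7), (3,6); upper bound min(|L|,|R|) = min(3,4) = 3)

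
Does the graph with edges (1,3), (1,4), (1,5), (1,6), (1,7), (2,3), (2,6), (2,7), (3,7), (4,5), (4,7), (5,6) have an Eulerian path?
No (6 vertices have odd degree: {1, 2, 3, 4, 5, 6}; Eulerian path requires 0 or 2)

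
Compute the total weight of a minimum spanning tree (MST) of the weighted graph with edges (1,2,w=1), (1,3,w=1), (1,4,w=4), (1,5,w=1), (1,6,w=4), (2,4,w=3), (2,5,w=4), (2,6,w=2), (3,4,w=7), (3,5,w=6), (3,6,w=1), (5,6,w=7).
7 (MST edges: (1,2,w=1), (1,3,w=1), (1,5,w=1), (2,4,w=3), (3,6,w=1); sum of weights 1 + 1 + 1 + 3 + 1 = 7)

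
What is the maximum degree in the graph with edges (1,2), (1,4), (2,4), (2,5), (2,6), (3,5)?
4 (attained at vertex 2)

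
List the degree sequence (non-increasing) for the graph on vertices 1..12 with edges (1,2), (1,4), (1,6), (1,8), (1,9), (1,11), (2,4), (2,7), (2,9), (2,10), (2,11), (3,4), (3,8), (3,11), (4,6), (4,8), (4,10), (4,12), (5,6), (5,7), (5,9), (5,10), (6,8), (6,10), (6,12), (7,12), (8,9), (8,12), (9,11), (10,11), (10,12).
[7, 6, 6, 6, 6, 6, 5, 5, 5, 4, 3, 3] (degrees: deg(1)=6, deg(2)=6, deg(3)=3, deg(4)=7, deg(5)=4, deg(6)=6, deg(7)=3, deg(8)=6, deg(9)=5, deg(10)=6, deg(11)=5, deg(12)=5)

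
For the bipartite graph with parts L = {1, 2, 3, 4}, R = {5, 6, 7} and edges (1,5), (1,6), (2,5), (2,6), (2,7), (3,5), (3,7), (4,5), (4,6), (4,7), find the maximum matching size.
3 (matching: (1,6), (2,7), (3,5); upper bound min(|L|,|R|) = min(4,3) = 3)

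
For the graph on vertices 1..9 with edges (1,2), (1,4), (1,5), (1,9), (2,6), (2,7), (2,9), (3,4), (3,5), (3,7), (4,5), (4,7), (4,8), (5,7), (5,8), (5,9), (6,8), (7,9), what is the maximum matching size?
4 (matching: (1,9), (3,5), (4,7), (6,8); upper bound floor(n/2) = floor(9/2) = 4)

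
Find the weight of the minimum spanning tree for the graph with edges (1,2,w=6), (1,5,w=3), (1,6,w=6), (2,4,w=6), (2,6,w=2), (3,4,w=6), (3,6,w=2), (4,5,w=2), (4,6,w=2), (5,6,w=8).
11 (MST edges: (1,5,w=3), (2,6,w=2), (3,6,w=2), (4,5,w=2), (4,6,w=2); sum of weights 3 + 2 + 2 + 2 + 2 = 11)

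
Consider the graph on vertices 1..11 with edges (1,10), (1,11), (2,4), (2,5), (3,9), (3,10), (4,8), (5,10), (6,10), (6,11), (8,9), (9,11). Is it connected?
No, it has 2 components: {1, 2, 3, 4, 5, 6, 8, 9, 10, 11}, {7}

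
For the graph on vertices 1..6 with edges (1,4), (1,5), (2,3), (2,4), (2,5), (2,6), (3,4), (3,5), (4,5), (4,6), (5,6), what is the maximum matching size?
3 (matching: (1,4), (2,6), (3,5); upper bound floor(n/2) = floor(6/2) = 3)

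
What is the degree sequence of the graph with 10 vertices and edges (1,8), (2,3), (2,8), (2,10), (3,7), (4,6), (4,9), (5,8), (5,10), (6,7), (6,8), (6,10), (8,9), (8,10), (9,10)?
[6, 5, 4, 3, 3, 2, 2, 2, 2, 1] (degrees: deg(1)=1, deg(2)=3, deg(3)=2, deg(4)=2, deg(5)=2, deg(6)=4, deg(7)=2, deg(8)=6, deg(9)=3, deg(10)=5)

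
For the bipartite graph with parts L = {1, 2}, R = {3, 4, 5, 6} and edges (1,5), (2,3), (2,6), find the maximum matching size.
2 (matching: (1,5), (2,6); upper bound min(|L|,|R|) = min(2,4) = 2)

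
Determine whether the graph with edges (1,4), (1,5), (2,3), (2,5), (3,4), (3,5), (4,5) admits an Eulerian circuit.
No (2 vertices have odd degree: {3, 4}; Eulerian circuit requires 0)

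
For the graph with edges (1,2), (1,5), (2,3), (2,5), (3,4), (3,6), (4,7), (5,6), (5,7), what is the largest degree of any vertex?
4 (attained at vertex 5)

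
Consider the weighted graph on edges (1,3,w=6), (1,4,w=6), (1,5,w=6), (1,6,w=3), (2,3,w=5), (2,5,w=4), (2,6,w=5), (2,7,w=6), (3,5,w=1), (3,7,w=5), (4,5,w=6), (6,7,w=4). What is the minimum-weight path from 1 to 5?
6 (path: 1 -> 5; weights 6 = 6)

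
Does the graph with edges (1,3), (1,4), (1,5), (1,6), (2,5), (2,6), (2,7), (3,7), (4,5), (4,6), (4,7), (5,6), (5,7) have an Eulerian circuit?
No (2 vertices have odd degree: {2, 5}; Eulerian circuit requires 0)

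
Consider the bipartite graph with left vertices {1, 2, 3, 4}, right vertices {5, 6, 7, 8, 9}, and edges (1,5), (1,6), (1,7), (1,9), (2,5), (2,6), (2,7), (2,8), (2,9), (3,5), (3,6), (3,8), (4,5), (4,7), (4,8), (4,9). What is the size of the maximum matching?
4 (matching: (1,9), (2,8), (3,6), (4,7); upper bound min(|L|,|R|) = min(4,5) = 4)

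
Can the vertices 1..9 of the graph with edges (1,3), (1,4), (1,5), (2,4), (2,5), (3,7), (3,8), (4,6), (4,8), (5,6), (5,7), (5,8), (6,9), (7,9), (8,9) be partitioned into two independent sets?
Yes. Partition: {1, 2, 6, 7, 8}, {3, 4, 5, 9}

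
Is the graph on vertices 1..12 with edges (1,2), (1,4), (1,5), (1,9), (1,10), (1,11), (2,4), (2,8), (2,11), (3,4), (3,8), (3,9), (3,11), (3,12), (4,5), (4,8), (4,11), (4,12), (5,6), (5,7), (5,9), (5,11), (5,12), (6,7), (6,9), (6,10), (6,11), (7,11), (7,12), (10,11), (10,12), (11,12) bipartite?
No (odd cycle of length 3: 11 -> 1 -> 4 -> 11)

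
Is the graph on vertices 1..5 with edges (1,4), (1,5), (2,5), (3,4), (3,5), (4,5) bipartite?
No (odd cycle of length 3: 4 -> 1 -> 5 -> 4)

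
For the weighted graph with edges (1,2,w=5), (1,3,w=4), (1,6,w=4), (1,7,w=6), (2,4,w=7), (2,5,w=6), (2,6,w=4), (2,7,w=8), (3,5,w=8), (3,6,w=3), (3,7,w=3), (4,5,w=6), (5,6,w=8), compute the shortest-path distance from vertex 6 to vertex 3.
3 (path: 6 -> 3; weights 3 = 3)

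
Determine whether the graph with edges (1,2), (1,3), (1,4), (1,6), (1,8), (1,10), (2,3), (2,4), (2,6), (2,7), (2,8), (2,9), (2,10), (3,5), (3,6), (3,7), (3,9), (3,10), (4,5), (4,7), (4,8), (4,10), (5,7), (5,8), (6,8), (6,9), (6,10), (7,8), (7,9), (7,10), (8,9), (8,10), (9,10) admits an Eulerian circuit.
No (2 vertices have odd degree: {3, 7}; Eulerian circuit requires 0)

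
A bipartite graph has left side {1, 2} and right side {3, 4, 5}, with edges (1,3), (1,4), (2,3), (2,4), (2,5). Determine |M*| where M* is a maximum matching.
2 (matching: (1,4), (2,5); upper bound min(|L|,|R|) = min(2,3) = 2)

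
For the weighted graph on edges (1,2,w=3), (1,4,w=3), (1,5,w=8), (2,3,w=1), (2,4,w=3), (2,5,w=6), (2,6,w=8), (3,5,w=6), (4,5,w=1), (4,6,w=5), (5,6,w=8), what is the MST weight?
13 (MST edges: (1,2,w=3), (1,4,w=3), (2,3,w=1), (4,5,w=1), (4,6,w=5); sum of weights 3 + 3 + 1 + 1 + 5 = 13)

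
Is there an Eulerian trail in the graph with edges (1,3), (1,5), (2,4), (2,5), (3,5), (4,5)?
Yes — and in fact it has an Eulerian circuit (the graph is connected and all 5 vertices have even degree)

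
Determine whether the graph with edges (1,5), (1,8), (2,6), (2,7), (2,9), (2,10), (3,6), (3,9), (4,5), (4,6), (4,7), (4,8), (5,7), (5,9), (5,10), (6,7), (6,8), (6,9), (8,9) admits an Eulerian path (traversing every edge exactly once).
Yes (the graph is connected and exactly 2 vertices have odd degree: {5, 9}; any Eulerian path must start and end at those)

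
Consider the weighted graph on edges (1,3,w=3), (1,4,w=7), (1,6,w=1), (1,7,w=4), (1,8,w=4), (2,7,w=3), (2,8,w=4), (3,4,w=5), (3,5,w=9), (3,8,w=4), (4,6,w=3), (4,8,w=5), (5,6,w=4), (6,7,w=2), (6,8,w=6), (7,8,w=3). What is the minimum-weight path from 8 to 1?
4 (path: 8 -> 1; weights 4 = 4)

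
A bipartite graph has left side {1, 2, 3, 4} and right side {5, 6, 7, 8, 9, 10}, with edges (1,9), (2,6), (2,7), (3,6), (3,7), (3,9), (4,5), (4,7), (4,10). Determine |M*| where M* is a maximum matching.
4 (matching: (1,9), (2,7), (3,6), (4,10); upper bound min(|L|,|R|) = min(4,6) = 4)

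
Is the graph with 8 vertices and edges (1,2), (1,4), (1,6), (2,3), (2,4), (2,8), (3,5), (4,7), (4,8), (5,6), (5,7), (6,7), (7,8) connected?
Yes (BFS from 1 visits [1, 2, 4, 6, 3, 8, 7, 5] — all 8 vertices reached)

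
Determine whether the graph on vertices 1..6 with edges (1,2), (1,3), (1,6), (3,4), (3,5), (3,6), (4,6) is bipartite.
No (odd cycle of length 3: 3 -> 1 -> 6 -> 3)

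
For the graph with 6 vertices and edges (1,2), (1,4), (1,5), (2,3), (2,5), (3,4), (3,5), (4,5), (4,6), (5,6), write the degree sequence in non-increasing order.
[5, 4, 3, 3, 3, 2] (degrees: deg(1)=3, deg(2)=3, deg(3)=3, deg(4)=4, deg(5)=5, deg(6)=2)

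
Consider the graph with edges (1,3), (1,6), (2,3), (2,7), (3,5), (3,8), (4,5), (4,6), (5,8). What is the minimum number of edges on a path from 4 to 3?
2 (path: 4 -> 5 -> 3, 2 edges)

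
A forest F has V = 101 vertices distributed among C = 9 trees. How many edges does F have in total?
92 (Each of the 9 component trees on V_i vertices has V_i - 1 edges; summing gives V - C = 101 - 9 = 92)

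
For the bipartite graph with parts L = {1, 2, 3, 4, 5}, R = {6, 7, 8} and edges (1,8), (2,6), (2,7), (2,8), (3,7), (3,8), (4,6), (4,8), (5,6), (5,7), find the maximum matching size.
3 (matching: (1,8), (2,7), (4,6); upper bound min(|L|,|R|) = min(5,3) = 3)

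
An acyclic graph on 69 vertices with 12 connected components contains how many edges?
57 (Each of the 12 component trees on V_i vertices has V_i - 1 edges; summing gives V - C = 69 - 12 = 57)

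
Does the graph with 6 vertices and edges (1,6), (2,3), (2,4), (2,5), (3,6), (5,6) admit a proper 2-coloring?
Yes. Partition: {1, 3, 4, 5}, {2, 6}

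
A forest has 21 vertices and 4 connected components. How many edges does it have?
17 (Each of the 4 component trees on V_i vertices has V_i - 1 edges; summing gives V - C = 21 - 4 = 17)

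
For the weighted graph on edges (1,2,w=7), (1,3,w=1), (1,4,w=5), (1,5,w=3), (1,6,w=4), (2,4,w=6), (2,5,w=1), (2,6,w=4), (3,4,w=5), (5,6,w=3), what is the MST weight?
13 (MST edges: (1,3,w=1), (1,4,w=5), (1,5,w=3), (2,5,w=1), (5,6,w=3); sum of weights 1 + 5 + 3 + 1 + 3 = 13)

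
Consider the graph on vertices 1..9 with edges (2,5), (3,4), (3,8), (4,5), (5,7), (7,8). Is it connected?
No, it has 4 components: {1}, {2, 3, 4, 5, 7, 8}, {6}, {9}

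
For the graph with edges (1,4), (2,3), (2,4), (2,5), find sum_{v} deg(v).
8 (handshake: sum of degrees = 2|E| = 2 x 4 = 8)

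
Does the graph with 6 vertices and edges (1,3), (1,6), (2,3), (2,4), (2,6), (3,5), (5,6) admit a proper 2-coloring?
Yes. Partition: {1, 2, 5}, {3, 4, 6}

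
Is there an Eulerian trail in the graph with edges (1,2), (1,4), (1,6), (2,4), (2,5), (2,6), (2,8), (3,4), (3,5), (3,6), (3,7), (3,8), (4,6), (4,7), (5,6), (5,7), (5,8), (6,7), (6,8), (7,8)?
No (8 vertices have odd degree: {1, 2, 3, 4, 5, 6, 7, 8}; Eulerian path requires 0 or 2)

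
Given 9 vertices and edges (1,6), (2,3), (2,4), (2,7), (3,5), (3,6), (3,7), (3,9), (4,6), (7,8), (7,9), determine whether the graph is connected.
Yes (BFS from 1 visits [1, 6, 3, 4, 2, 5, 7, 9, 8] — all 9 vertices reached)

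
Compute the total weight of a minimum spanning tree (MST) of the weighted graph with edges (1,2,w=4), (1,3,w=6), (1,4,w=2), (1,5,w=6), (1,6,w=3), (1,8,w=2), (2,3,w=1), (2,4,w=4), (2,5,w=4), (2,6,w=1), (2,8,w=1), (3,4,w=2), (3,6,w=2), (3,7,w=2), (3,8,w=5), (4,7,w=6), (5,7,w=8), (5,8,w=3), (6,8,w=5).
12 (MST edges: (1,4,w=2), (1,8,w=2), (2,3,w=1), (2,6,w=1), (2,8,w=1), (3,7,w=2), (5,8,w=3); sum of weights 2 + 2 + 1 + 1 + 1 + 2 + 3 = 12)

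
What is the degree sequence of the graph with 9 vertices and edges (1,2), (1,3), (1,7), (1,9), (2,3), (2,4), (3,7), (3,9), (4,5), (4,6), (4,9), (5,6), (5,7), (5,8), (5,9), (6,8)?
[5, 4, 4, 4, 4, 3, 3, 3, 2] (degrees: deg(1)=4, deg(2)=3, deg(3)=4, deg(4)=4, deg(5)=5, deg(6)=3, deg(7)=3, deg(8)=2, deg(9)=4)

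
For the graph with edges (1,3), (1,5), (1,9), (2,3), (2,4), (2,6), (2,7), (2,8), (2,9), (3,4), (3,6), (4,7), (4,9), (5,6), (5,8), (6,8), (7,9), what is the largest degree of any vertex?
6 (attained at vertex 2)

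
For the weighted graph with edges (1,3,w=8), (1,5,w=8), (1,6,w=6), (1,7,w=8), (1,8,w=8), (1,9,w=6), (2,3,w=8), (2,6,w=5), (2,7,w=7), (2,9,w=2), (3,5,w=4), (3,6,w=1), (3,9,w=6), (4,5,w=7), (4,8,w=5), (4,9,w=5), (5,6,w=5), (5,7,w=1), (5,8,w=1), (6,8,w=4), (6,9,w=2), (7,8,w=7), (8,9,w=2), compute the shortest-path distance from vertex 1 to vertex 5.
8 (path: 1 -> 5; weights 8 = 8)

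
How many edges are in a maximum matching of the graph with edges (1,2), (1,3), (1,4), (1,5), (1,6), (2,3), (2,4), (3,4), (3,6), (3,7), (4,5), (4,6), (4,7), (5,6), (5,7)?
3 (matching: (1,6), (2,4), (5,7); upper bound floor(n/2) = floor(7/2) = 3)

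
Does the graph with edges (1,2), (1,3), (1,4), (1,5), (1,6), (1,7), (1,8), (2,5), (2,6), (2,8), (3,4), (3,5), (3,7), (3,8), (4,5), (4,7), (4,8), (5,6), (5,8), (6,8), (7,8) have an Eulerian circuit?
No (4 vertices have odd degree: {1, 3, 4, 8}; Eulerian circuit requires 0)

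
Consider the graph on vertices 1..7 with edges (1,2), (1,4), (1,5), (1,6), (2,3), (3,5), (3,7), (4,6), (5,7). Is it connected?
Yes (BFS from 1 visits [1, 2, 4, 5, 6, 3, 7] — all 7 vertices reached)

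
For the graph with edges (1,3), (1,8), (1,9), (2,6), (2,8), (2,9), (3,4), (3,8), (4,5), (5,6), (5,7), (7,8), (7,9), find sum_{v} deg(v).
26 (handshake: sum of degrees = 2|E| = 2 x 13 = 26)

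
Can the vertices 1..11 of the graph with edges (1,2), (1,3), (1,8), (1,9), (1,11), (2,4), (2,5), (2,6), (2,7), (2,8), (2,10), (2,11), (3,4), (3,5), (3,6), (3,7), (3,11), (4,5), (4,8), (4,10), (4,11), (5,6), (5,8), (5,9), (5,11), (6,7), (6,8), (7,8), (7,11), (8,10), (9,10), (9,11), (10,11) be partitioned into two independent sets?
No (odd cycle of length 3: 9 -> 1 -> 11 -> 9)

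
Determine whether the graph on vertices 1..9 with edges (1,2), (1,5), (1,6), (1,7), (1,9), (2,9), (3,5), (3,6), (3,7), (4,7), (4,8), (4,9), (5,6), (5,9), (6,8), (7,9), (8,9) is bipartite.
No (odd cycle of length 3: 9 -> 1 -> 2 -> 9)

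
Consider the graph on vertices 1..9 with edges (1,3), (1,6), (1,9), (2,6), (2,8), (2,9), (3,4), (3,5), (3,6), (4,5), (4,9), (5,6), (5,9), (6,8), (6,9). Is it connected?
No, it has 2 components: {1, 2, 3, 4, 5, 6, 8, 9}, {7}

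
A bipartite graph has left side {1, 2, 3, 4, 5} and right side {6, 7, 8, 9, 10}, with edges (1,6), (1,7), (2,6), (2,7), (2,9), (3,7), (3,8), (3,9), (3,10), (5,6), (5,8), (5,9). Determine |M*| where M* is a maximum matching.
4 (matching: (1,7), (2,9), (3,10), (5,8); upper bound min(|L|,|R|) = min(5,5) = 5)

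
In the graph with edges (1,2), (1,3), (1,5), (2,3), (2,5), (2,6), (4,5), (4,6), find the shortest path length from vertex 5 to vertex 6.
2 (path: 5 -> 2 -> 6, 2 edges)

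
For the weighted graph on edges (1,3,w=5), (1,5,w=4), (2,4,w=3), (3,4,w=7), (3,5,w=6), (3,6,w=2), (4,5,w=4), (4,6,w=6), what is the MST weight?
18 (MST edges: (1,3,w=5), (1,5,w=4), (2,4,w=3), (3,6,w=2), (4,5,w=4); sum of weights 5 + 4 + 3 + 2 + 4 = 18)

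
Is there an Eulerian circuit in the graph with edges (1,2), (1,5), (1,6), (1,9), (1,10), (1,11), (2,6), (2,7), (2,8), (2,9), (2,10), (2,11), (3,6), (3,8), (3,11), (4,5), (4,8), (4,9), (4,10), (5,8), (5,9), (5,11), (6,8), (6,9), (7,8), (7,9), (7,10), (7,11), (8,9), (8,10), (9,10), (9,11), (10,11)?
No (8 vertices have odd degree: {2, 3, 5, 6, 7, 9, 10, 11}; Eulerian circuit requires 0)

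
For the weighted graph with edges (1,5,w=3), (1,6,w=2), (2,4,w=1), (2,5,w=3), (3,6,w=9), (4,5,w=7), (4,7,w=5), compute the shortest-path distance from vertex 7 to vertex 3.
23 (path: 7 -> 4 -> 2 -> 5 -> 1 -> 6 -> 3; weights 5 + 1 + 3 + 3 + 2 + 9 = 23)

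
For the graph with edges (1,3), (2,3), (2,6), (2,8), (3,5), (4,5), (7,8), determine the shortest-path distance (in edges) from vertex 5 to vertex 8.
3 (path: 5 -> 3 -> 2 -> 8, 3 edges)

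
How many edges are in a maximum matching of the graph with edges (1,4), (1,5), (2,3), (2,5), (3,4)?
2 (matching: (1,5), (3,4); upper bound floor(n/2) = floor(5/2) = 2)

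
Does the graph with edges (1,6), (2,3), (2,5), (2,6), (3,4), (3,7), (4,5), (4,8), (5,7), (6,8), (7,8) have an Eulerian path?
No (8 vertices have odd degree: {1, 2, 3, 4, 5, 6, 7, 8}; Eulerian path requires 0 or 2)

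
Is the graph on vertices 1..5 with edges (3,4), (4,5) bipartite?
Yes. Partition: {1, 2, 3, 5}, {4}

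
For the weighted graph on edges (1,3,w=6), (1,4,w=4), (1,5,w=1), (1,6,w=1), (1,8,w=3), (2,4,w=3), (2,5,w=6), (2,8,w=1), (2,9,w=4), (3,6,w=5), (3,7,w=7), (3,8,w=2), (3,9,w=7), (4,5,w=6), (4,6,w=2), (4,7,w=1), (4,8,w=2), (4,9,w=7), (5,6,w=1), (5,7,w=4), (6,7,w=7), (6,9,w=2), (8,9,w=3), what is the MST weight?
12 (MST edges: (1,5,w=1), (1,6,w=1), (2,8,w=1), (3,8,w=2), (4,6,w=2), (4,7,w=1), (4,8,w=2), (6,9,w=2); sum of weights 1 + 1 + 1 + 2 + 2 + 1 + 2 + 2 = 12)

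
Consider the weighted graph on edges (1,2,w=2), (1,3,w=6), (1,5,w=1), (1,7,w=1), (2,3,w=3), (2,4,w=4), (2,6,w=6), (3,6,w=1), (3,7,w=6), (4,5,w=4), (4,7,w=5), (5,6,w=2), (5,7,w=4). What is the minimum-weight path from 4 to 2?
4 (path: 4 -> 2; weights 4 = 4)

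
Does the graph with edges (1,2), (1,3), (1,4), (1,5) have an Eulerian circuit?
No (4 vertices have odd degree: {2, 3, 4, 5}; Eulerian circuit requires 0)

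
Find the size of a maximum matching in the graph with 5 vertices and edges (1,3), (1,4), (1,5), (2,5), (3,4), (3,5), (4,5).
2 (matching: (1,5), (3,4); upper bound floor(n/2) = floor(5/2) = 2)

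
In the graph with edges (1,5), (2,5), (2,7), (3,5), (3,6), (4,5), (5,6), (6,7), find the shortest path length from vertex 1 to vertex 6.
2 (path: 1 -> 5 -> 6, 2 edges)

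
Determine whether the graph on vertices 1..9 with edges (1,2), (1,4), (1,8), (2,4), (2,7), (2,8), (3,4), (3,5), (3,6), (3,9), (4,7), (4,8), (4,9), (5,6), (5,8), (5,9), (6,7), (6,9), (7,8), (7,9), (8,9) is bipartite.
No (odd cycle of length 3: 4 -> 1 -> 8 -> 4)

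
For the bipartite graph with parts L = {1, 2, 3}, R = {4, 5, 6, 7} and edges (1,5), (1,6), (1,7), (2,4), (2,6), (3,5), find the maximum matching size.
3 (matching: (1,7), (2,6), (3,5); upper bound min(|L|,|R|) = min(3,4) = 3)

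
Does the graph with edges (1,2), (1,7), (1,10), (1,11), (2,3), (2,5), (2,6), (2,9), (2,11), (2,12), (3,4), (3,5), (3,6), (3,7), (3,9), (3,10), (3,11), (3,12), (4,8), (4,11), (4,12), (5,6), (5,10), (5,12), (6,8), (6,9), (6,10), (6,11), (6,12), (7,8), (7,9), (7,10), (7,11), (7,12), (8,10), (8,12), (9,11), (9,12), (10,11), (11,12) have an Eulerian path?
No (8 vertices have odd degree: {2, 3, 5, 7, 8, 10, 11, 12}; Eulerian path requires 0 or 2)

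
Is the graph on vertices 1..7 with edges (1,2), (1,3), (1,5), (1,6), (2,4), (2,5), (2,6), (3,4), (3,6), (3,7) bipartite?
No (odd cycle of length 3: 3 -> 1 -> 6 -> 3)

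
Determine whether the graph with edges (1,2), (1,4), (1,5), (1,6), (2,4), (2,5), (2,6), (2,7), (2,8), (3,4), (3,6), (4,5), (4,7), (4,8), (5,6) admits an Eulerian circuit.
Yes (the graph is connected and all 8 vertices have even degree)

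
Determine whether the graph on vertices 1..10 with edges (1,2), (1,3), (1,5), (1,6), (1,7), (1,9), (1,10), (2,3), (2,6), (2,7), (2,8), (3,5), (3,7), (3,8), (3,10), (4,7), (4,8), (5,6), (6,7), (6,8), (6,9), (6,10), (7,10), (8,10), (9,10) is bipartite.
No (odd cycle of length 3: 6 -> 1 -> 10 -> 6)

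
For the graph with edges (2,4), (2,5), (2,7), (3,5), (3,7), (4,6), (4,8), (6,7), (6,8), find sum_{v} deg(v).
18 (handshake: sum of degrees = 2|E| = 2 x 9 = 18)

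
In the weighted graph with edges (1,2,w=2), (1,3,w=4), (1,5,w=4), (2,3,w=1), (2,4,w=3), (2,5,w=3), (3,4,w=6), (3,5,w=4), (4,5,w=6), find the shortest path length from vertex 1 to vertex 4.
5 (path: 1 -> 2 -> 4; weights 2 + 3 = 5)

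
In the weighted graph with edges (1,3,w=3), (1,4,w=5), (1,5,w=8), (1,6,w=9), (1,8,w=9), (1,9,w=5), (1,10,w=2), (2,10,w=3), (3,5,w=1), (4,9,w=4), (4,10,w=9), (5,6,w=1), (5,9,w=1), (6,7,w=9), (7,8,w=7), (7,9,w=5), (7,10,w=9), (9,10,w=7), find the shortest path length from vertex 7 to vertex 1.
10 (path: 7 -> 9 -> 1; weights 5 + 5 = 10)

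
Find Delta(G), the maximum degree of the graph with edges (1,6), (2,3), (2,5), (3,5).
2 (attained at vertices 2, 3, 5)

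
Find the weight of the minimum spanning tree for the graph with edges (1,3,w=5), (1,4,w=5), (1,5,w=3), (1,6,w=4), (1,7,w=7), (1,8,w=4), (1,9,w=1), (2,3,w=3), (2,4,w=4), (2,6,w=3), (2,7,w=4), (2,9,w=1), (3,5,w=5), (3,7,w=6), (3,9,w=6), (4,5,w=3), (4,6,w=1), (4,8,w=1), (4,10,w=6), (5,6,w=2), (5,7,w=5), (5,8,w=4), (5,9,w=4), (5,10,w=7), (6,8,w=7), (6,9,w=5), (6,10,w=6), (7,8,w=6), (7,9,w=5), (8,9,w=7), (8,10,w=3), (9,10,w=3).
19 (MST edges: (1,5,w=3), (1,9,w=1), (2,3,w=3), (2,7,w=4), (2,9,w=1), (4,6,w=1), (4,8,w=1), (5,6,w=2), (8,10,w=3); sum of weights 3 + 1 + 3 + 4 + 1 + 1 + 1 + 2 + 3 = 19)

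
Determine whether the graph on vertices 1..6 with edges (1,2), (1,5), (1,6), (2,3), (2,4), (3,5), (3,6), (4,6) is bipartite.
Yes. Partition: {1, 3, 4}, {2, 5, 6}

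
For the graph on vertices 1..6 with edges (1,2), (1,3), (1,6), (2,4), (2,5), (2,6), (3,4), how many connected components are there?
1 (components: {1, 2, 3, 4, 5, 6})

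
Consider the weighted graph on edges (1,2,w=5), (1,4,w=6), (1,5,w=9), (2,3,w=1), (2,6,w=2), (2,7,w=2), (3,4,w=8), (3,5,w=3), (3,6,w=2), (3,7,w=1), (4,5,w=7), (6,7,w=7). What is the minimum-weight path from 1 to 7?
7 (path: 1 -> 2 -> 7; weights 5 + 2 = 7)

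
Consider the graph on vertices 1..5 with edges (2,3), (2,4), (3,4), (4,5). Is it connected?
No, it has 2 components: {1}, {2, 3, 4, 5}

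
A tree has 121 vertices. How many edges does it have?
120 (A tree on V vertices has V - 1 edges, so 121 - 1 = 120)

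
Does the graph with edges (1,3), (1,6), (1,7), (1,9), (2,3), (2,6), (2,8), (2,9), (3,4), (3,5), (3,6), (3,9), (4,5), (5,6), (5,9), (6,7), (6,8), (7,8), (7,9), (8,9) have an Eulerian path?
Yes — and in fact it has an Eulerian circuit (the graph is connected and all 9 vertices have even degree)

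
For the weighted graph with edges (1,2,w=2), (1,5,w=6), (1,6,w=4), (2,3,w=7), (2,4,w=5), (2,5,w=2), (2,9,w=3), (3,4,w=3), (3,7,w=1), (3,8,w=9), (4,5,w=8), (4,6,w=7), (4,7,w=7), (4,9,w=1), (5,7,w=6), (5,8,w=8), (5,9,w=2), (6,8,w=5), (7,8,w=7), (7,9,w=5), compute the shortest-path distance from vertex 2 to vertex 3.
7 (path: 2 -> 3; weights 7 = 7)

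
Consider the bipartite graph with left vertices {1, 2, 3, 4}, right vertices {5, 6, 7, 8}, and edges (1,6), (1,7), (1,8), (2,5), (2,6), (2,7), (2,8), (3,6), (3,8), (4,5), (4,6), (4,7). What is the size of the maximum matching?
4 (matching: (1,8), (2,7), (3,6), (4,5); upper bound min(|L|,|R|) = min(4,4) = 4)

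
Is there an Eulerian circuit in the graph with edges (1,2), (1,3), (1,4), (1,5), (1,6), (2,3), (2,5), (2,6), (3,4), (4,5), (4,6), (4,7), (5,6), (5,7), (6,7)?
No (6 vertices have odd degree: {1, 3, 4, 5, 6, 7}; Eulerian circuit requires 0)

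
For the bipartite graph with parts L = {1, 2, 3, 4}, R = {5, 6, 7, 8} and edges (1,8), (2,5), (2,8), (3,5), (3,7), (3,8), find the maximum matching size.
3 (matching: (1,8), (2,5), (3,7); upper bound min(|L|,|R|) = min(4,4) = 4)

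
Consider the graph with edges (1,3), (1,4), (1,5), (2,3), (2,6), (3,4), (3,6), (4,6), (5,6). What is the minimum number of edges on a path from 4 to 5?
2 (path: 4 -> 1 -> 5, 2 edges)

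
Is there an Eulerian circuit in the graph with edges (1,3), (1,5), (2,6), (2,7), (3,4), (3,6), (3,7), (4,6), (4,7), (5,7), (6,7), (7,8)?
No (2 vertices have odd degree: {4, 8}; Eulerian circuit requires 0)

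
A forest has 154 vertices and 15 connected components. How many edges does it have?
139 (Each of the 15 component trees on V_i vertices has V_i - 1 edges; summing gives V - C = 154 - 15 = 139)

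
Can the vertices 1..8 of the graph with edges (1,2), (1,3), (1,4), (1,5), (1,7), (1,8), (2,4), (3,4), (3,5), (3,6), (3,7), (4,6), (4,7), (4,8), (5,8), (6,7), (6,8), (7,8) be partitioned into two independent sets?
No (odd cycle of length 3: 8 -> 1 -> 4 -> 8)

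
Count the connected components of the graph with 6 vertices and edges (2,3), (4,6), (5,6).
3 (components: {1}, {2, 3}, {4, 5, 6})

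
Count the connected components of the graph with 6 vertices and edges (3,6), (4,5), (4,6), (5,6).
3 (components: {1}, {2}, {3, 4, 5, 6})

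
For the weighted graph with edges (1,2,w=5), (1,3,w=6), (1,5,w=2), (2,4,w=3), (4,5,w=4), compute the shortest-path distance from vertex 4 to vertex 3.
12 (path: 4 -> 5 -> 1 -> 3; weights 4 + 2 + 6 = 12)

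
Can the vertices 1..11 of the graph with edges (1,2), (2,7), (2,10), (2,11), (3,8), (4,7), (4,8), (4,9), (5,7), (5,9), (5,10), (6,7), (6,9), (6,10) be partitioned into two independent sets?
Yes. Partition: {1, 7, 8, 9, 10, 11}, {2, 3, 4, 5, 6}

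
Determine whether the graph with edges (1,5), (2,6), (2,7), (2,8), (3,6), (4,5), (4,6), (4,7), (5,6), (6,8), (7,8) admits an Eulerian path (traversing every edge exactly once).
No (8 vertices have odd degree: {1, 2, 3, 4, 5, 6, 7, 8}; Eulerian path requires 0 or 2)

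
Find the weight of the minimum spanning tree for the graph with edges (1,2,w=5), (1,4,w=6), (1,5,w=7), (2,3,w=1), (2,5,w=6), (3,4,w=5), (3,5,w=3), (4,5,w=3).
12 (MST edges: (1,2,w=5), (2,3,w=1), (3,5,w=3), (4,5,w=3); sum of weights 5 + 1 + 3 + 3 = 12)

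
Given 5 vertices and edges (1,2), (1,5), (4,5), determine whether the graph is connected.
No, it has 2 components: {1, 2, 4, 5}, {3}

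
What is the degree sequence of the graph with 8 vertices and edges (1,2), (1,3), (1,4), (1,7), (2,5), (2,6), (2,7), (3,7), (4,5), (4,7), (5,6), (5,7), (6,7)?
[6, 4, 4, 4, 3, 3, 2, 0] (degrees: deg(1)=4, deg(2)=4, deg(3)=2, deg(4)=3, deg(5)=4, deg(6)=3, deg(7)=6, deg(8)=0)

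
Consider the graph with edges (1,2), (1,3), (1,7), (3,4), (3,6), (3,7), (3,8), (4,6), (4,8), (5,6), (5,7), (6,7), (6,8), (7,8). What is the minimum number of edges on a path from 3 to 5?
2 (path: 3 -> 7 -> 5, 2 edges)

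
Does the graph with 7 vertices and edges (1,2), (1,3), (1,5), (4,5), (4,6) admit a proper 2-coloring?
Yes. Partition: {1, 4, 7}, {2, 3, 5, 6}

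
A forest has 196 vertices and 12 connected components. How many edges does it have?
184 (Each of the 12 component trees on V_i vertices has V_i - 1 edges; summing gives V - C = 196 - 12 = 184)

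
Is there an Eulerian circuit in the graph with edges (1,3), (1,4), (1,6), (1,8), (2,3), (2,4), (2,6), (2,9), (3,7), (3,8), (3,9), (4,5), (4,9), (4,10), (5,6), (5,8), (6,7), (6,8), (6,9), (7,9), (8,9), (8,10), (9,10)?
No (6 vertices have odd degree: {3, 4, 5, 7, 9, 10}; Eulerian circuit requires 0)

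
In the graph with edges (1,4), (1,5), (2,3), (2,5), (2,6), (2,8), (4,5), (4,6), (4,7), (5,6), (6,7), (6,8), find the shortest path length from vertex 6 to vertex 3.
2 (path: 6 -> 2 -> 3, 2 edges)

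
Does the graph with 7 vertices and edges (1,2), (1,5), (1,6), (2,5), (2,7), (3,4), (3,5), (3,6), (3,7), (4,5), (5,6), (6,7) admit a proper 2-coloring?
No (odd cycle of length 3: 6 -> 1 -> 5 -> 6)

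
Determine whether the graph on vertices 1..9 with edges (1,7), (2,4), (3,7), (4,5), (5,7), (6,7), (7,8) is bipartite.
Yes. Partition: {1, 2, 3, 5, 6, 8, 9}, {4, 7}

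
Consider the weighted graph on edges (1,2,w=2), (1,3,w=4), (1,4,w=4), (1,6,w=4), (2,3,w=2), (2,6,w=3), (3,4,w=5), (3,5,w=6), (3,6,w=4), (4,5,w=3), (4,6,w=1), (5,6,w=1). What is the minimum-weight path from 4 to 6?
1 (path: 4 -> 6; weights 1 = 1)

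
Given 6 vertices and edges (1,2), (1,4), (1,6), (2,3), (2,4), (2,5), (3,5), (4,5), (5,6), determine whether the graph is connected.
Yes (BFS from 1 visits [1, 2, 4, 6, 3, 5] — all 6 vertices reached)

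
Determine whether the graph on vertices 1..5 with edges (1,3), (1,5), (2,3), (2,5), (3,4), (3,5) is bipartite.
No (odd cycle of length 3: 3 -> 1 -> 5 -> 3)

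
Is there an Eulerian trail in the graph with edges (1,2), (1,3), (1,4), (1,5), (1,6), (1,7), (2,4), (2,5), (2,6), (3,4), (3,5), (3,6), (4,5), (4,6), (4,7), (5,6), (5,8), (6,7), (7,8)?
Yes — and in fact it has an Eulerian circuit (the graph is connected and all 8 vertices have even degree)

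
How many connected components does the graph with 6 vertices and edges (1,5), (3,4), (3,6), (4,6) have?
3 (components: {1, 5}, {2}, {3, 4, 6})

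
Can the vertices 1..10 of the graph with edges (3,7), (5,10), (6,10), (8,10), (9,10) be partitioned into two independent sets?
Yes. Partition: {1, 2, 3, 4, 5, 6, 8, 9}, {7, 10}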